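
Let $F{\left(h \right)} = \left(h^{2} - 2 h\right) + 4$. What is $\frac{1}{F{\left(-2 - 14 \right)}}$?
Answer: $\frac{1}{292} \approx 0.0034247$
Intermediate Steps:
$F{\left(h \right)} = 4 + h^{2} - 2 h$
$\frac{1}{F{\left(-2 - 14 \right)}} = \frac{1}{4 + \left(-2 - 14\right)^{2} - 2 \left(-2 - 14\right)} = \frac{1}{4 + \left(-16\right)^{2} - -32} = \frac{1}{4 + 256 + 32} = \frac{1}{292}$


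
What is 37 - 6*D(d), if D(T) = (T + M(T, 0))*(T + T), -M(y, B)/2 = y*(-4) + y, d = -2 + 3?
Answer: -47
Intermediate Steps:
d = 1
M(y, B) = 6*y (M(y, B) = -2*(y*(-4) + y) = -2*(-4*y + y) = -(-6)*y = 6*y)
D(T) = 14*T**2 (D(T) = (T + 6*T)*(T + T) = (7*T)*(2*T) = 14*T**2)
37 - 6*D(d) = 37 - 84*1**2 = 37 - 84 = -47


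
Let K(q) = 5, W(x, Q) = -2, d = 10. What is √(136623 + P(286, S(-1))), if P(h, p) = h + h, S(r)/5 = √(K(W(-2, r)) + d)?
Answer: √137195 ≈ 370.40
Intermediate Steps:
S(r) = 5*√15 (S(r) = 5*√(5 + 10) = 5*√15)
P(h, p) = 2*h
√(136623 + P(286, S(-1))) = √(136623 + 2*286) = √(136623 + 572) = √137195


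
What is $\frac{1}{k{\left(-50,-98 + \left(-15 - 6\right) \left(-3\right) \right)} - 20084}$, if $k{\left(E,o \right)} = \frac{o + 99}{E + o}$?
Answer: $- \frac{85}{1707204} \approx -4.9789 \cdot 10^{-5}$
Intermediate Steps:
$k{\left(E,o \right)} = \frac{99 + o}{E + o}$
$\frac{1}{k{\left(-50,-98 + \left(-15 - 6\right) \left(-3\right) \right)} - 20084} = \frac{1}{\frac{99 - \left(98 - \left(-15 - 6\right) \left(-3\right)\right)}{-50 - \left(98 - \left(-15 - 6\right) \left(-3\right)\right)} - 20084} = \frac{1}{\frac{99 - 35}{-50 - 35} - 20084} = \frac{1}{\frac{1}{-85} \cdot 64 - 20084} = \frac{1}{\left(- \frac{1}{85}\right) 64 - 20084} = \frac{1}{- \frac{64}{85} - 20084} = \frac{1}{- \frac{1707204}{85}} = - \frac{85}{1707204}$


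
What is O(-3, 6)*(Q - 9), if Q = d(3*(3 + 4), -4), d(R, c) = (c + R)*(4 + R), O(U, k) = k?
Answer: 2496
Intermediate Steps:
d(R, c) = (4 + R)*(R + c) (d(R, c) = (R + c)*(4 + R) = (4 + R)*(R + c))
Q = 425 (Q = (3*(3 + 4))² + 4*(3*(3 + 4)) + 4*(-4) + (3*(3 + 4))*(-4) = (3*7)² + 4*(3*7) - 16 + (3*7)*(-4) = 21² + 4*21 - 16 + 21*(-4) = 441 + 84 - 16 - 84 = 425)
O(-3, 6)*(Q - 9) = 6*(425 - 9) = 6*416 = 2496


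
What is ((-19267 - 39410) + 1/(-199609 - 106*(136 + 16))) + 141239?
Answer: 17810357201/215721 ≈ 82562.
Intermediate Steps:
((-19267 - 39410) + 1/(-199609 - 106*(136 + 16))) + 141239 = (-58677 + 1/(-199609 - 106*152)) + 141239 = (-58677 + 1/(-199609 - 16112)) + 141239 = (-58677 + 1/(-215721)) + 141239 = (-58677 - 1/215721) + 141239 = -12657861118/215721 + 141239 = 17810357201/215721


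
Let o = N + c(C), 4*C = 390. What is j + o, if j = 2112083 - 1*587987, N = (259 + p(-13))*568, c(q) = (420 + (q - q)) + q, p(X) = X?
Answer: 3328683/2 ≈ 1.6643e+6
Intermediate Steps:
C = 195/2 (C = (1/4)*390 = 195/2 ≈ 97.500)
c(q) = 420 + q (c(q) = (420 + 0) + q = 420 + q)
N = 139728 (N = (259 - 13)*568 = 246*568 = 139728)
j = 1524096 (j = 2112083 - 587987 = 1524096)
o = 280491/2 (o = 139728 + (420 + 195/2) = 139728 + 1035/2 = 280491/2 ≈ 1.4025e+5)
j + o = 1524096 + 280491/2 = 3328683/2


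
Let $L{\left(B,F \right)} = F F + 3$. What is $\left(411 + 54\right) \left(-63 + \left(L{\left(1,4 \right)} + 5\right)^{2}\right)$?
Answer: $238545$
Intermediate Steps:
$L{\left(B,F \right)} = 3 + F^{2}$ ($L{\left(B,F \right)} = F^{2} + 3 = 3 + F^{2}$)
$\left(411 + 54\right) \left(-63 + \left(L{\left(1,4 \right)} + 5\right)^{2}\right) = \left(411 + 54\right) \left(-63 + \left(\left(3 + 4^{2}\right) + 5\right)^{2}\right) = 465 \left(-63 + \left(\left(3 + 16\right) + 5\right)^{2}\right) = 465 \left(-63 + \left(19 + 5\right)^{2}\right) = 465 \left(-63 + 24^{2}\right) = 465 \left(-63 + 576\right) = 465 \cdot 513 = 238545$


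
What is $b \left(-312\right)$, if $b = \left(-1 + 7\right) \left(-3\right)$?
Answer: $5616$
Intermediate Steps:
$b = -18$ ($b = 6 \left(-3\right) = -18$)
$b \left(-312\right) = \left(-18\right) \left(-312\right) = 5616$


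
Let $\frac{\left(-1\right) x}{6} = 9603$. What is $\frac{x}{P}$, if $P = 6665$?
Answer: $- \frac{57618}{6665} \approx -8.6449$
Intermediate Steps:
$x = -57618$ ($x = \left(-6\right) 9603 = -57618$)
$\frac{x}{P} = - \frac{57618}{6665}$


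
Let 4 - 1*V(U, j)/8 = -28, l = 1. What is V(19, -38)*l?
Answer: 256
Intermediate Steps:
V(U, j) = 256 (V(U, j) = 32 - 8*(-28) = 32 + 224 = 256)
V(19, -38)*l = 256*1 = 256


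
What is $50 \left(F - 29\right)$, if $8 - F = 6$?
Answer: $-1350$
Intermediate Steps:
$F = 2$ ($F = 8 - 6 = 2$)
$50 \left(F - 29\right) = 50 \left(2 - 29\right) = 50 \left(-27\right) = -1350$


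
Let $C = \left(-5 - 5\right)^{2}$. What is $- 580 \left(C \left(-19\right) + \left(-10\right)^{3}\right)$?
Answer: $1682000$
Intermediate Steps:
$C = 100$ ($C = \left(-10\right)^{2} = 100$)
$- 580 \left(C \left(-19\right) + \left(-10\right)^{3}\right) = - 580 \left(100 \left(-19\right) + \left(-10\right)^{3}\right) = - 580 \left(-1900 - 1000\right) = \left(-580\right) \left(-2900\right) = 1682000$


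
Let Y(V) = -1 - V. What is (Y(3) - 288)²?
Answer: 85264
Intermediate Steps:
(Y(3) - 288)² = ((-1 - 1*3) - 288)² = ((-1 - 3) - 288)² = (-4 - 288)² = (-292)² = 85264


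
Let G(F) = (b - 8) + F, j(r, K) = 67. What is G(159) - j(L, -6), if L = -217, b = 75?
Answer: 159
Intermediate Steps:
G(F) = 67 + F (G(F) = (75 - 8) + F = 67 + F)
G(159) - j(L, -6) = (67 + 159) - 1*67 = 226 - 67 = 159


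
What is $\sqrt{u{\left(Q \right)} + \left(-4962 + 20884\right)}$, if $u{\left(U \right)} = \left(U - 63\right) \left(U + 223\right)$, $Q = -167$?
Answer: $39 \sqrt{2} \approx 55.154$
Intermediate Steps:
$u{\left(U \right)} = \left(-63 + U\right) \left(223 + U\right)$
$\sqrt{u{\left(Q \right)} + \left(-4962 + 20884\right)} = \sqrt{\left(-14049 + \left(-167\right)^{2} + 160 \left(-167\right)\right) + \left(-4962 + 20884\right)} = \sqrt{\left(-14049 + 27889 - 26720\right) + 15922} = \sqrt{-12880 + 15922} = \sqrt{3042} = 39 \sqrt{2}$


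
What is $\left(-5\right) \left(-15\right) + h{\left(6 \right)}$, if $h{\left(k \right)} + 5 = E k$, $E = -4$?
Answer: $46$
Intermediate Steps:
$h{\left(k \right)} = -5 - 4 k$
$\left(-5\right) \left(-15\right) + h{\left(6 \right)} = \left(-5\right) \left(-15\right) - 29 = 75 - 29 = 46$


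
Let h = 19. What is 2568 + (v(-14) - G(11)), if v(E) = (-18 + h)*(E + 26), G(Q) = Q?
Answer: 2569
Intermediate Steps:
v(E) = 26 + E (v(E) = (-18 + 19)*(E + 26) = 1*(26 + E) = 26 + E)
2568 + (v(-14) - G(11)) = 2568 + ((26 - 14) - 1*11) = 2568 + (12 - 11) = 2568 + 1 = 2569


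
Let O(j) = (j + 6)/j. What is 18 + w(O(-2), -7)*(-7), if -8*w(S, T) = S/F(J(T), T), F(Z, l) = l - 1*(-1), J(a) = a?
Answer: 439/24 ≈ 18.292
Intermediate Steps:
F(Z, l) = 1 + l (F(Z, l) = l + 1 = 1 + l)
O(j) = (6 + j)/j
w(S, T) = -S/(8*(1 + T))
18 + w(O(-2), -7)*(-7) = 18 - (6 - 2)/(-2)/(8 + 8*(-7))*(-7) = 18 - (-1/2*4)/(8 - 56)*(-7) = 18 - 1*(-2)/(-48)*(-7) = 18 - 1*(-2)*(-1/48)*(-7) = 18 - 1/24*(-7) = 18 + 7/24 = 439/24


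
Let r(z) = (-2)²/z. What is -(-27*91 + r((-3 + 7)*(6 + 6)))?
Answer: 29483/12 ≈ 2456.9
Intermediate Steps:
r(z) = 4/z
-(-27*91 + r((-3 + 7)*(6 + 6))) = -(-27*91 + 4/(((-3 + 7)*(6 + 6)))) = -(-2457 + 4/((4*12))) = -(-2457 + 4/48) = -(-2457 + 4*(1/48)) = -(-2457 + 1/12) = -1*(-29483/12) = 29483/12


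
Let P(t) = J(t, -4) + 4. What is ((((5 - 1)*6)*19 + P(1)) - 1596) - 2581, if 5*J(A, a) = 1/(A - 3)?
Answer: -37171/10 ≈ -3717.1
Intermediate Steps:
J(A, a) = 1/(5*(-3 + A)) (J(A, a) = 1/(5*(A - 3)) = 1/(5*(-3 + A)))
P(t) = 4 + 1/(5*(-3 + t)) (P(t) = 1/(5*(-3 + t)) + 4 = 4 + 1/(5*(-3 + t)))
((((5 - 1)*6)*19 + P(1)) - 1596) - 2581 = ((((5 - 1)*6)*19 + (-59 + 20*1)/(5*(-3 + 1))) - 1596) - 2581 = (((4*6)*19 + (⅕)*(-59 + 20)/(-2)) - 1596) - 2581 = ((24*19 + (⅕)*(-½)*(-39)) - 1596) - 2581 = ((456 + 39/10) - 1596) - 2581 = (4599/10 - 1596) - 2581 = -11361/10 - 2581 = -37171/10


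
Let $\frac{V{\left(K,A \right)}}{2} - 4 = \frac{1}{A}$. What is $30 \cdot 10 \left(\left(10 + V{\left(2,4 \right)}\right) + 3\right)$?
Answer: $6450$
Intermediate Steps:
$V{\left(K,A \right)} = 8 + \frac{2}{A}$
$30 \cdot 10 \left(\left(10 + V{\left(2,4 \right)}\right) + 3\right) = 30 \cdot 10 \left(\left(10 + \left(8 + \frac{2}{4}\right)\right) + 3\right) = 300 \left(\left(10 + \left(8 + 2 \cdot \frac{1}{4}\right)\right) + 3\right) = 300 \left(\left(10 + \left(8 + \frac{1}{2}\right)\right) + 3\right) = 300 \left(\left(10 + \frac{17}{2}\right) + 3\right) = 300 \left(\frac{37}{2} + 3\right) = 300 \cdot \frac{43}{2} = 6450$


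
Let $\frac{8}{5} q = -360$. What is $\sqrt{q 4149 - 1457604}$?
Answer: $3 i \sqrt{265681} \approx 1546.3 i$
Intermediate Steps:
$q = -225$ ($q = \frac{5}{8} \left(-360\right) = -225$)
$\sqrt{q 4149 - 1457604} = \sqrt{\left(-225\right) 4149 - 1457604} = \sqrt{-933525 - 1457604} = \sqrt{-2391129} = 3 i \sqrt{265681}$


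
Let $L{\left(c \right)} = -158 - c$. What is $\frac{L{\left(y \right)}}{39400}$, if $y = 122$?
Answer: $- \frac{7}{985} \approx -0.0071066$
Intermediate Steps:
$\frac{L{\left(y \right)}}{39400} = \frac{-158 - 122}{39400} = \left(-158 - 122\right) \frac{1}{39400} = \left(-280\right) \frac{1}{39400} = - \frac{7}{985}$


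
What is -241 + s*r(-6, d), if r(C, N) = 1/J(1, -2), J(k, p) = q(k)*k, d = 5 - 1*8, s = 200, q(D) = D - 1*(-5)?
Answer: -623/3 ≈ -207.67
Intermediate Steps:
q(D) = 5 + D (q(D) = D + 5 = 5 + D)
d = -3 (d = 5 - 8 = -3)
J(k, p) = k*(5 + k) (J(k, p) = (5 + k)*k = k*(5 + k))
r(C, N) = ⅙ (r(C, N) = 1/(1*(5 + 1)) = 1/(1*6) = 1/6 = ⅙)
-241 + s*r(-6, d) = -241 + 200*(⅙) = -241 + 100/3 = -623/3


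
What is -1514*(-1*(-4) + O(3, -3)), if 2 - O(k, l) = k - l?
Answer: 0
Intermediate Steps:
O(k, l) = 2 + l - k (O(k, l) = 2 - (k - l) = 2 + (l - k) = 2 + l - k)
-1514*(-1*(-4) + O(3, -3)) = -1514*(-1*(-4) + (2 - 3 - 1*3)) = -1514*(4 + (2 - 3 - 3)) = -1514*(4 - 4) = -1514*0 = 0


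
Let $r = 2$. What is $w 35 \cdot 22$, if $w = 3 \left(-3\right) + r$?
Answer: $-5390$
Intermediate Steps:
$w = -7$ ($w = 3 \left(-3\right) + 2 = -9 + 2 = -7$)
$w 35 \cdot 22 = \left(-7\right) 35 \cdot 22 = \left(-245\right) 22 = -5390$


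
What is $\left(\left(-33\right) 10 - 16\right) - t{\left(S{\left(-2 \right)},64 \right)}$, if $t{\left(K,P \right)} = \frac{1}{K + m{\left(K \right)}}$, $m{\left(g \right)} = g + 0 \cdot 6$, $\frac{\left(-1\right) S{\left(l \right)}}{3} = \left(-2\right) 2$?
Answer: $- \frac{8305}{24} \approx -346.04$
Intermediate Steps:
$S{\left(l \right)} = 12$ ($S{\left(l \right)} = - 3 \left(\left(-2\right) 2\right) = \left(-3\right) \left(-4\right) = 12$)
$m{\left(g \right)} = g$ ($m{\left(g \right)} = g + 0 = g$)
$t{\left(K,P \right)} = \frac{1}{2 K}$ ($t{\left(K,P \right)} = \frac{1}{K + K} = \frac{1}{2 K}$)
$\left(\left(-33\right) 10 - 16\right) - t{\left(S{\left(-2 \right)},64 \right)} = \left(\left(-33\right) 10 - 16\right) - \frac{1}{2 \cdot 12} = \left(-330 - 16\right) - \frac{1}{2} \cdot \frac{1}{12} = -346 - \frac{1}{24} = - \frac{8305}{24}$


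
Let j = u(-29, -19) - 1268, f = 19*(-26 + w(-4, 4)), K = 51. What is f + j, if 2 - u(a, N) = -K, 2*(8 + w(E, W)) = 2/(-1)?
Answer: -1880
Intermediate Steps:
w(E, W) = -9 (w(E, W) = -8 + (2/(-1))/2 = -8 + (2*(-1))/2 = -8 + (½)*(-2) = -8 - 1 = -9)
f = -665 (f = 19*(-26 - 9) = 19*(-35) = -665)
u(a, N) = 53 (u(a, N) = 2 - (-1)*51 = 2 - 1*(-51) = 2 + 51 = 53)
j = -1215 (j = 53 - 1268 = -1215)
f + j = -665 - 1215 = -1880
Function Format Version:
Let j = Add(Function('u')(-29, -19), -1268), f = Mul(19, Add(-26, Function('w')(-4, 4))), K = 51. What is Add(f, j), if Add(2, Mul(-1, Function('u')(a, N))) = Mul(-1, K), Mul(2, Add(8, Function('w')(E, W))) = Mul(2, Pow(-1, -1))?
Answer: -1880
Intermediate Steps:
Function('w')(E, W) = -9 (Function('w')(E, W) = Add(-8, Mul(Rational(1, 2), Mul(2, Pow(-1, -1)))) = Add(-8, Mul(Rational(1, 2), Mul(2, -1))) = Add(-8, Mul(Rational(1, 2), -2)) = Add(-8, -1) = -9)
f = -665 (f = Mul(19, Add(-26, -9)) = Mul(19, -35) = -665)
Function('u')(a, N) = 53 (Function('u')(a, N) = Add(2, Mul(-1, Mul(-1, 51))) = Add(2, Mul(-1, -51)) = Add(2, 51) = 53)
j = -1215 (j = Add(53, -1268) = -1215)
Add(f, j) = Add(-665, -1215) = -1880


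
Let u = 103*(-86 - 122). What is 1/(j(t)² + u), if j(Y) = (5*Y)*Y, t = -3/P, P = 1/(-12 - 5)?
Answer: 1/169108601 ≈ 5.9134e-9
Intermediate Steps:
P = -1/17 (P = 1/(-17) = -1/17 ≈ -0.058824)
t = 51 (t = -3/(-1/17) = -3*(-17) = 51)
j(Y) = 5*Y²
u = -21424 (u = 103*(-208) = -21424)
1/(j(t)² + u) = 1/((5*51²)² - 21424) = 1/((5*2601)² - 21424) = 1/(13005² - 21424) = 1/(169130025 - 21424) = 1/169108601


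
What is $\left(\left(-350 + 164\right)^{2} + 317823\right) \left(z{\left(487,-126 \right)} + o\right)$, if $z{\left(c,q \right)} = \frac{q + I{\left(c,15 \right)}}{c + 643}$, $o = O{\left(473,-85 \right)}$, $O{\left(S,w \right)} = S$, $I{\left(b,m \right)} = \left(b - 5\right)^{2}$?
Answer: $\frac{135097709136}{565} \approx 2.3911 \cdot 10^{8}$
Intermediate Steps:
$I{\left(b,m \right)} = \left(-5 + b\right)^{2}$
$o = 473$
$z{\left(c,q \right)} = \frac{q + \left(-5 + c\right)^{2}}{643 + c}$ ($z{\left(c,q \right)} = \frac{q + \left(-5 + c\right)^{2}}{c + 643} = \frac{q + \left(-5 + c\right)^{2}}{643 + c}$)
$\left(\left(-350 + 164\right)^{2} + 317823\right) \left(z{\left(487,-126 \right)} + o\right) = \left(\left(-350 + 164\right)^{2} + 317823\right) \left(\frac{-126 + \left(-5 + 487\right)^{2}}{643 + 487} + 473\right) = \left(\left(-186\right)^{2} + 317823\right) \left(\frac{-126 + 482^{2}}{1130} + 473\right) = \left(34596 + 317823\right) \left(\frac{-126 + 232324}{1130} + 473\right) = 352419 \left(\frac{1}{1130} \cdot 232198 + 473\right) = 352419 \left(\frac{116099}{565} + 473\right) = 352419 \cdot \frac{383344}{565} = \frac{135097709136}{565}$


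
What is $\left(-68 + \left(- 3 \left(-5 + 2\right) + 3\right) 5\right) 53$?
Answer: $-424$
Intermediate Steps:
$\left(-68 + \left(- 3 \left(-5 + 2\right) + 3\right) 5\right) 53 = \left(-68 + \left(\left(-3\right) \left(-3\right) + 3\right) 5\right) 53 = \left(-68 + \left(9 + 3\right) 5\right) 53 = \left(-68 + 12 \cdot 5\right) 53 = \left(-68 + 60\right) 53 = \left(-8\right) 53 = -424$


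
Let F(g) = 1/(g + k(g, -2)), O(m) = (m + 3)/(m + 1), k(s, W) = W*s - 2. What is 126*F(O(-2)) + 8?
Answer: -118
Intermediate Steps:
k(s, W) = -2 + W*s
O(m) = (3 + m)/(1 + m)
F(g) = 1/(-2 - g) (F(g) = 1/(g + (-2 - 2*g)) = 1/(-2 - g))
126*F(O(-2)) + 8 = 126/(-2 - (3 - 2)/(1 - 2)) + 8 = 126/(-2 - 1/(-1)) + 8 = 126/(-2 - (-1)) + 8 = 126/(-2 - 1*(-1)) + 8 = 126/(-2 + 1) + 8 = 126/(-1) + 8 = 126*(-1) + 8 = -126 + 8 = -118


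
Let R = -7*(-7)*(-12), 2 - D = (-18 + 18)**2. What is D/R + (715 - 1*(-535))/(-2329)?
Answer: -369829/684726 ≈ -0.54011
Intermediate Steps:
D = 2 (D = 2 - (-18 + 18)**2 = 2 - 1*0**2 = 2 - 1*0 = 2 + 0 = 2)
R = -588 (R = 49*(-12) = -588)
D/R + (715 - 1*(-535))/(-2329) = 2/(-588) + (715 - 1*(-535))/(-2329) = 2*(-1/588) + (715 + 535)*(-1/2329) = -1/294 + 1250*(-1/2329) = -1/294 - 1250/2329 = -369829/684726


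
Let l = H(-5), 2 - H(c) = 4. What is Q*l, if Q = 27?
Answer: -54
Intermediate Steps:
H(c) = -2 (H(c) = 2 - 1*4 = 2 - 4 = -2)
l = -2
Q*l = 27*(-2) = -54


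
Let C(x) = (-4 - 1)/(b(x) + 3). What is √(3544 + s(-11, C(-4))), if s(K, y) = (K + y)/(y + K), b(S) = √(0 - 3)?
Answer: √3545 ≈ 59.540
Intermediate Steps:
b(S) = I*√3 (b(S) = √(-3) = I*√3)
C(x) = -5/(3 + I*√3) (C(x) = (-4 - 1)/(I*√3 + 3) = -5/(3 + I*√3))
s(K, y) = 1 (s(K, y) = (K + y)/(K + y) = 1)
√(3544 + s(-11, C(-4))) = √(3544 + 1) = √3545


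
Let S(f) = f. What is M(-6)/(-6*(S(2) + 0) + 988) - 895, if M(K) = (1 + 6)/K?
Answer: -5241127/5856 ≈ -895.00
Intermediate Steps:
M(K) = 7/K
M(-6)/(-6*(S(2) + 0) + 988) - 895 = (7/(-6))/(-6*(2 + 0) + 988) - 895 = (7*(-1/6))/(-6*2 + 988) - 895 = -7/(6*(-12 + 988)) - 895 = -7/6/976 - 895 = -7/6*1/976 - 895 = -7/5856 - 895 = -5241127/5856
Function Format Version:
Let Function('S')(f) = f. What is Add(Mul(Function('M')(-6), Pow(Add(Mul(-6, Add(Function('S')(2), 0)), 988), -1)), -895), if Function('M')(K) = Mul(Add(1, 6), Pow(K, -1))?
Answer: Rational(-5241127, 5856) ≈ -895.00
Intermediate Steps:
Function('M')(K) = Mul(7, Pow(K, -1))
Add(Mul(Function('M')(-6), Pow(Add(Mul(-6, Add(Function('S')(2), 0)), 988), -1)), -895) = Add(Mul(Mul(7, Pow(-6, -1)), Pow(Add(Mul(-6, Add(2, 0)), 988), -1)), -895) = Add(Mul(Mul(7, Rational(-1, 6)), Pow(Add(Mul(-6, 2), 988), -1)), -895) = Add(Mul(Rational(-7, 6), Pow(Add(-12, 988), -1)), -895) = Add(Mul(Rational(-7, 6), Pow(976, -1)), -895) = Add(Mul(Rational(-7, 6), Rational(1, 976)), -895) = Add(Rational(-7, 5856), -895) = Rational(-5241127, 5856)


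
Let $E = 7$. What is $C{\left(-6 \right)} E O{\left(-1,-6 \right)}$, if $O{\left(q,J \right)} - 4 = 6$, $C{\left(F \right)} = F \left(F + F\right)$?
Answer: $5040$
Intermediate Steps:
$C{\left(F \right)} = 2 F^{2}$ ($C{\left(F \right)} = F 2 F = 2 F^{2}$)
$O{\left(q,J \right)} = 10$ ($O{\left(q,J \right)} = 4 + 6 = 10$)
$C{\left(-6 \right)} E O{\left(-1,-6 \right)} = 2 \left(-6\right)^{2} \cdot 7 \cdot 10 = 2 \cdot 36 \cdot 7 \cdot 10 = 72 \cdot 7 \cdot 10 = 504 \cdot 10 = 5040$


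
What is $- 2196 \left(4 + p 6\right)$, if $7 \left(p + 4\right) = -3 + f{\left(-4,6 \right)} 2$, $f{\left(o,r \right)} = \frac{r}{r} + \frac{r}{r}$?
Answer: $\frac{294264}{7} \approx 42038.0$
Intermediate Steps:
$f{\left(o,r \right)} = 2$ ($f{\left(o,r \right)} = 1 + 1 = 2$)
$p = - \frac{27}{7}$ ($p = -4 + \frac{-3 + 2 \cdot 2}{7} = -4 + \frac{-3 + 4}{7} = -4 + \frac{1}{7} \cdot 1 = -4 + \frac{1}{7} = - \frac{27}{7} \approx -3.8571$)
$- 2196 \left(4 + p 6\right) = - 2196 \left(4 - \frac{162}{7}\right) = \left(-2196\right) \left(- \frac{134}{7}\right) = \frac{294264}{7}$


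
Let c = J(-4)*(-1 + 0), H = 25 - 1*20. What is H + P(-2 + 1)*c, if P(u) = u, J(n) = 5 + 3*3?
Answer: 19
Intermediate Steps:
J(n) = 14 (J(n) = 5 + 9 = 14)
H = 5 (H = 25 - 20 = 5)
c = -14 (c = 14*(-1 + 0) = 14*(-1) = -14)
H + P(-2 + 1)*c = 5 + (-2 + 1)*(-14) = 5 - 1*(-14) = 5 + 14 = 19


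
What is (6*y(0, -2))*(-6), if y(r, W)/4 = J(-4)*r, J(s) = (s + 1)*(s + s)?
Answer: 0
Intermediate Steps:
J(s) = 2*s*(1 + s) (J(s) = (1 + s)*(2*s) = 2*s*(1 + s))
y(r, W) = 96*r (y(r, W) = 4*((2*(-4)*(1 - 4))*r) = 4*((2*(-4)*(-3))*r) = 4*(24*r) = 96*r)
(6*y(0, -2))*(-6) = (6*(96*0))*(-6) = (6*0)*(-6) = 0*(-6) = 0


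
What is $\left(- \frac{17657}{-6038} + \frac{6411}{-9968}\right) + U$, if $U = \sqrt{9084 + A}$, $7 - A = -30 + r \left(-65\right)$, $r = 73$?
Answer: $\frac{68647679}{30093392} + \sqrt{13866} \approx 120.04$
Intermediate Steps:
$A = 4782$ ($A = 7 - \left(-30 + 73 \left(-65\right)\right) = 7 - \left(-30 - 4745\right) = 7 - -4775 = 7 + 4775 = 4782$)
$U = \sqrt{13866}$ ($U = \sqrt{9084 + 4782} = \sqrt{13866} \approx 117.75$)
$\left(- \frac{17657}{-6038} + \frac{6411}{-9968}\right) + U = \left(- \frac{17657}{-6038} + \frac{6411}{-9968}\right) + \sqrt{13866} = \left(\left(-17657\right) \left(- \frac{1}{6038}\right) + 6411 \left(- \frac{1}{9968}\right)\right) + \sqrt{13866} = \left(\frac{17657}{6038} - \frac{6411}{9968}\right) + \sqrt{13866} = \frac{68647679}{30093392} + \sqrt{13866}$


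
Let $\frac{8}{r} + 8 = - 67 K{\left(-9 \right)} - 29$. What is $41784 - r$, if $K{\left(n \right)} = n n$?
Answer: $\frac{28538473}{683} \approx 41784.0$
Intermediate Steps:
$K{\left(n \right)} = n^{2}$
$r = - \frac{1}{683}$ ($r = \frac{8}{-8 - \left(29 + 67 \left(-9\right)^{2}\right)} = \frac{8}{-8 - 5456} = \frac{8}{-5464} = 8 \left(- \frac{1}{5464}\right) = - \frac{1}{683} \approx -0.0014641$)
$41784 - r = 41784 - - \frac{1}{683} = 41784 + \frac{1}{683} = \frac{28538473}{683}$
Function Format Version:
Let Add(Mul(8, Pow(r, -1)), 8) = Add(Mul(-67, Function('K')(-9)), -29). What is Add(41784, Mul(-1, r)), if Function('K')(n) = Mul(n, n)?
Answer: Rational(28538473, 683) ≈ 41784.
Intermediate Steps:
Function('K')(n) = Pow(n, 2)
r = Rational(-1, 683) (r = Mul(8, Pow(Add(-8, Add(Mul(-67, Pow(-9, 2)), -29)), -1)) = Mul(8, Pow(Add(-8, Add(Mul(-67, 81), -29)), -1)) = Mul(8, Pow(Add(-8, Add(-5427, -29)), -1)) = Mul(8, Pow(Add(-8, -5456), -1)) = Mul(8, Pow(-5464, -1)) = Mul(8, Rational(-1, 5464)) = Rational(-1, 683) ≈ -0.0014641)
Add(41784, Mul(-1, r)) = Add(41784, Mul(-1, Rational(-1, 683))) = Add(41784, Rational(1, 683)) = Rational(28538473, 683)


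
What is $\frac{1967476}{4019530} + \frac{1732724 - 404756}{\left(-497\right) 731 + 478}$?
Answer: $- \frac{770658310906}{243067008395} \approx -3.1706$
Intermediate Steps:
$\frac{1967476}{4019530} + \frac{1732724 - 404756}{\left(-497\right) 731 + 478} = 1967476 \cdot \frac{1}{4019530} + \frac{1732724 - 404756}{-363307 + 478} = \frac{983738}{2009765} + \frac{1327968}{-362829} = \frac{983738}{2009765} + 1327968 \left(- \frac{1}{362829}\right) = \frac{983738}{2009765} - \frac{442656}{120943} = - \frac{770658310906}{243067008395}$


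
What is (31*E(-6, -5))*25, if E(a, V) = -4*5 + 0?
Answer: -15500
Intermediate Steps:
E(a, V) = -20 (E(a, V) = -20 + 0 = -20)
(31*E(-6, -5))*25 = (31*(-20))*25 = -620*25 = -15500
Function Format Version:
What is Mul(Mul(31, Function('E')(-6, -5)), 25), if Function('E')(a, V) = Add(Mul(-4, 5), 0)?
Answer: -15500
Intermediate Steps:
Function('E')(a, V) = -20 (Function('E')(a, V) = Add(-20, 0) = -20)
Mul(Mul(31, Function('E')(-6, -5)), 25) = Mul(Mul(31, -20), 25) = Mul(-620, 25) = -15500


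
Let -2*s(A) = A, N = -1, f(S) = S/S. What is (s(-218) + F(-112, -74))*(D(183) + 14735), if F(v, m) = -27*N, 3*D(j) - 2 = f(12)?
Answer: 2004096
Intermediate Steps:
f(S) = 1
s(A) = -A/2
D(j) = 1 (D(j) = ⅔ + (⅓)*1 = ⅔ + ⅓ = 1)
F(v, m) = 27 (F(v, m) = -27*(-1) = 27)
(s(-218) + F(-112, -74))*(D(183) + 14735) = (-½*(-218) + 27)*(1 + 14735) = (109 + 27)*14736 = 136*14736 = 2004096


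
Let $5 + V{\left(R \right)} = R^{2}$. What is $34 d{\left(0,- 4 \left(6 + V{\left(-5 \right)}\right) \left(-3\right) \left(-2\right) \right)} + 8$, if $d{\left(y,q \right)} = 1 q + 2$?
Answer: $-21140$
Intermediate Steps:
$V{\left(R \right)} = -5 + R^{2}$
$d{\left(y,q \right)} = 2 + q$ ($d{\left(y,q \right)} = q + 2 = 2 + q$)
$34 d{\left(0,- 4 \left(6 + V{\left(-5 \right)}\right) \left(-3\right) \left(-2\right) \right)} + 8 = 34 \left(2 + - 4 \left(6 - \left(5 - \left(-5\right)^{2}\right)\right) \left(-3\right) \left(-2\right)\right) + 8 = 34 \left(2 + - 4 \left(6 + \left(-5 + 25\right)\right) \left(-3\right) \left(-2\right)\right) + 8 = 34 \left(2 + - 4 \left(6 + 20\right) \left(-3\right) \left(-2\right)\right) + 8 = 34 \left(2 + \left(-4\right) 26 \left(-3\right) \left(-2\right)\right) + 8 = 34 \left(2 + \left(-104\right) \left(-3\right) \left(-2\right)\right) + 8 = 34 \left(2 + 312 \left(-2\right)\right) + 8 = 34 \left(2 - 624\right) + 8 = 34 \left(-622\right) + 8 = -21148 + 8 = -21140$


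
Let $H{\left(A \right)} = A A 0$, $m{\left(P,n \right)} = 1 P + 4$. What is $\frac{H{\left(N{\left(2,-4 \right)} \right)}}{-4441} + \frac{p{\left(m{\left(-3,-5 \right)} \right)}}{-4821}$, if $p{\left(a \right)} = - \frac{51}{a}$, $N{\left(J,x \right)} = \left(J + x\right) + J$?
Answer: $\frac{17}{1607} \approx 0.010579$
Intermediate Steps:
$m{\left(P,n \right)} = 4 + P$ ($m{\left(P,n \right)} = P + 4 = 4 + P$)
$N{\left(J,x \right)} = x + 2 J$
$H{\left(A \right)} = 0$ ($H{\left(A \right)} = A^{2} \cdot 0 = 0$)
$\frac{H{\left(N{\left(2,-4 \right)} \right)}}{-4441} + \frac{p{\left(m{\left(-3,-5 \right)} \right)}}{-4821} = \frac{0}{-4441} + \frac{\left(-51\right) \frac{1}{4 - 3}}{-4821} = 0 \left(- \frac{1}{4441}\right) + - \frac{51}{1} \left(- \frac{1}{4821}\right) = 0 + \left(-51\right) 1 \left(- \frac{1}{4821}\right) = 0 - - \frac{17}{1607} = 0 + \frac{17}{1607} = \frac{17}{1607}$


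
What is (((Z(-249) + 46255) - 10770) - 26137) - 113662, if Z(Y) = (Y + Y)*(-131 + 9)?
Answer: -43558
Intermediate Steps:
Z(Y) = -244*Y (Z(Y) = (2*Y)*(-122) = -244*Y)
(((Z(-249) + 46255) - 10770) - 26137) - 113662 = (((-244*(-249) + 46255) - 10770) - 26137) - 113662 = (((60756 + 46255) - 10770) - 26137) - 113662 = ((107011 - 10770) - 26137) - 113662 = (96241 - 26137) - 113662 = 70104 - 113662 = -43558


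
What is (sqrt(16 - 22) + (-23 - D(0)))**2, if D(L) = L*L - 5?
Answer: (18 - I*sqrt(6))**2 ≈ 318.0 - 88.182*I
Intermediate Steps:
D(L) = -5 + L**2 (D(L) = L**2 - 5 = -5 + L**2)
(sqrt(16 - 22) + (-23 - D(0)))**2 = (sqrt(16 - 22) + (-23 - (-5 + 0**2)))**2 = (sqrt(-6) + (-23 - (-5 + 0)))**2 = (I*sqrt(6) + (-23 - 1*(-5)))**2 = (I*sqrt(6) + (-23 + 5))**2 = (I*sqrt(6) - 18)**2 = (-18 + I*sqrt(6))**2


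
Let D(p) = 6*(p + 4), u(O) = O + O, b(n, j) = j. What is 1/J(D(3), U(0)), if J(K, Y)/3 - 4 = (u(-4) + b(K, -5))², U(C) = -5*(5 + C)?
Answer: 1/519 ≈ 0.0019268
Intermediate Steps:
u(O) = 2*O
U(C) = -25 - 5*C
D(p) = 24 + 6*p (D(p) = 6*(4 + p) = 24 + 6*p)
J(K, Y) = 519 (J(K, Y) = 12 + 3*(2*(-4) - 5)² = 12 + 3*(-8 - 5)² = 12 + 3*(-13)² = 12 + 3*169 = 12 + 507 = 519)
1/J(D(3), U(0)) = 1/519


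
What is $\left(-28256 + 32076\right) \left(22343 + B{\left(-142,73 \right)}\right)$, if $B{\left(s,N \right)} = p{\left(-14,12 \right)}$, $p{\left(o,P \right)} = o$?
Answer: $85296780$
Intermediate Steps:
$B{\left(s,N \right)} = -14$
$\left(-28256 + 32076\right) \left(22343 + B{\left(-142,73 \right)}\right) = \left(-28256 + 32076\right) \left(22343 - 14\right) = 3820 \cdot 22329 = 85296780$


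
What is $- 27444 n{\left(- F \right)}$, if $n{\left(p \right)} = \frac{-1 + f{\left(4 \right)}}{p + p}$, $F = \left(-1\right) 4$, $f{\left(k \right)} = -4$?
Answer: $\frac{34305}{2} \approx 17153.0$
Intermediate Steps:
$F = -4$
$n{\left(p \right)} = - \frac{5}{2 p}$ ($n{\left(p \right)} = \frac{-1 - 4}{p + p} = - \frac{5}{2 p}$)
$- 27444 n{\left(- F \right)} = - 27444 \left(- \frac{5}{2 \left(\left(-1\right) \left(-4\right)\right)}\right) = - 27444 \left(- \frac{5}{2 \cdot 4}\right) = - 27444 \left(\left(- \frac{5}{2}\right) \frac{1}{4}\right) = \left(-27444\right) \left(- \frac{5}{8}\right) = \frac{34305}{2}$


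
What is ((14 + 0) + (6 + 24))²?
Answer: 1936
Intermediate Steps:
((14 + 0) + (6 + 24))² = (14 + 30)² = 44² = 1936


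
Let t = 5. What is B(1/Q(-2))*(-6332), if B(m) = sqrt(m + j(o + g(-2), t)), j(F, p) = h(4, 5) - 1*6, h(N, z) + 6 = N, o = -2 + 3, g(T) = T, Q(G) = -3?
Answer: -31660*I*sqrt(3)/3 ≈ -18279.0*I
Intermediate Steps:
o = 1
h(N, z) = -6 + N
j(F, p) = -8 (j(F, p) = (-6 + 4) - 1*6 = -2 - 6 = -8)
B(m) = sqrt(-8 + m) (B(m) = sqrt(m - 8) = sqrt(-8 + m))
B(1/Q(-2))*(-6332) = sqrt(-8 + 1/(-3))*(-6332) = sqrt(-8 - 1/3)*(-6332) = sqrt(-25/3)*(-6332) = (5*I*sqrt(3)/3)*(-6332) = -31660*I*sqrt(3)/3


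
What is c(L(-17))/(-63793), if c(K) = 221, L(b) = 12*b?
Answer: -221/63793 ≈ -0.0034643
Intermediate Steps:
c(L(-17))/(-63793) = 221/(-63793) = 221*(-1/63793) = -221/63793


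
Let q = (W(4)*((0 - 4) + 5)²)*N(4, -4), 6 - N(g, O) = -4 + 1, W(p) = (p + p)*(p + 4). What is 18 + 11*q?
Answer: 6354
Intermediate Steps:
W(p) = 2*p*(4 + p) (W(p) = (2*p)*(4 + p) = 2*p*(4 + p))
N(g, O) = 9 (N(g, O) = 6 - (-4 + 1) = 6 - 1*(-3) = 6 + 3 = 9)
q = 576 (q = ((2*4*(4 + 4))*((0 - 4) + 5)²)*9 = ((2*4*8)*(-4 + 5)²)*9 = (64*1²)*9 = (64*1)*9 = 64*9 = 576)
18 + 11*q = 18 + 11*576 = 18 + 6336 = 6354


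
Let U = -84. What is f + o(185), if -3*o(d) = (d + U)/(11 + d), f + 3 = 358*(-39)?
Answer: -8211521/588 ≈ -13965.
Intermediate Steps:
f = -13965 (f = -3 + 358*(-39) = -3 - 13962 = -13965)
o(d) = -(-84 + d)/(3*(11 + d)) (o(d) = -(d - 84)/(3*(11 + d)) = -(-84 + d)/(3*(11 + d)))
f + o(185) = -13965 + (84 - 1*185)/(3*(11 + 185)) = -13965 + (⅓)*(84 - 185)/196 = -13965 + (⅓)*(1/196)*(-101) = -13965 - 101/588 = -8211521/588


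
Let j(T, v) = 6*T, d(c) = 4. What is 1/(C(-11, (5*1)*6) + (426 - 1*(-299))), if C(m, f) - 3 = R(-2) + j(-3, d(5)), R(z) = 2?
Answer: 1/712 ≈ 0.0014045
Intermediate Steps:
C(m, f) = -13 (C(m, f) = 3 + (2 + 6*(-3)) = 3 + (2 - 18) = 3 - 16 = -13)
1/(C(-11, (5*1)*6) + (426 - 1*(-299))) = 1/(-13 + (426 - 1*(-299))) = 1/(-13 + (426 + 299)) = 1/(-13 + 725) = 1/712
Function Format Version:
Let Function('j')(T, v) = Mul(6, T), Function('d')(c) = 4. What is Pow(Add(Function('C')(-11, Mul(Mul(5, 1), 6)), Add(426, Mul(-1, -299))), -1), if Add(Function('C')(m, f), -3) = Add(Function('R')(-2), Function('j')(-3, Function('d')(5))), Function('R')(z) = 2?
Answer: Rational(1, 712) ≈ 0.0014045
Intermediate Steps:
Function('C')(m, f) = -13 (Function('C')(m, f) = Add(3, Add(2, Mul(6, -3))) = Add(3, Add(2, -18)) = Add(3, -16) = -13)
Pow(Add(Function('C')(-11, Mul(Mul(5, 1), 6)), Add(426, Mul(-1, -299))), -1) = Pow(Add(-13, Add(426, Mul(-1, -299))), -1) = Pow(Add(-13, Add(426, 299)), -1) = Pow(Add(-13, 725), -1) = Pow(712, -1) = Rational(1, 712)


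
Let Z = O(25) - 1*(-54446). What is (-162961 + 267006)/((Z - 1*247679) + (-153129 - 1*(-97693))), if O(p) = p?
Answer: -104045/248644 ≈ -0.41845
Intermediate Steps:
Z = 54471 (Z = 25 - 1*(-54446) = 25 + 54446 = 54471)
(-162961 + 267006)/((Z - 1*247679) + (-153129 - 1*(-97693))) = (-162961 + 267006)/((54471 - 1*247679) + (-153129 - 1*(-97693))) = 104045/((54471 - 247679) + (-153129 + 97693)) = 104045/(-193208 - 55436) = 104045/(-248644) = 104045*(-1/248644) = -104045/248644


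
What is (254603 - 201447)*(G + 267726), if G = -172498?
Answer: 5061939568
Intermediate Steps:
(254603 - 201447)*(G + 267726) = (254603 - 201447)*(-172498 + 267726) = 53156*95228 = 5061939568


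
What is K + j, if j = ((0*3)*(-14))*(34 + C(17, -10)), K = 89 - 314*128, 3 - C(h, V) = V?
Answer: -40103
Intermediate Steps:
C(h, V) = 3 - V
K = -40103 (K = 89 - 40192 = -40103)
j = 0 (j = ((0*3)*(-14))*(34 + (3 - 1*(-10))) = (0*(-14))*(34 + (3 + 10)) = 0*(34 + 13) = 0*47 = 0)
K + j = -40103 + 0 = -40103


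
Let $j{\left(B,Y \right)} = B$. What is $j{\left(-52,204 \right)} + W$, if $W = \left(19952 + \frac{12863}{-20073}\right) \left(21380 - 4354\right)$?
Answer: $\frac{6818633291662}{20073} \approx 3.3969 \cdot 10^{8}$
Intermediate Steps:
$W = \frac{6818634335458}{20073}$ ($W = \left(19952 + 12863 \left(- \frac{1}{20073}\right)\right) 17026 = \left(19952 - \frac{12863}{20073}\right) 17026 = \frac{400483633}{20073} \cdot 17026 = \frac{6818634335458}{20073} \approx 3.3969 \cdot 10^{8}$)
$j{\left(-52,204 \right)} + W = -52 + \frac{6818634335458}{20073} = \frac{6818633291662}{20073}$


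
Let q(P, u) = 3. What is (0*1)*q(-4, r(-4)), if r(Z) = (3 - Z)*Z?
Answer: 0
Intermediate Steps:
r(Z) = Z*(3 - Z)
(0*1)*q(-4, r(-4)) = (0*1)*3 = 0*3 = 0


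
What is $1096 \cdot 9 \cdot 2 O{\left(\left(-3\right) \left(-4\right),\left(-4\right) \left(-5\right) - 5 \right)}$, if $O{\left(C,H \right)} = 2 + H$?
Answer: $335376$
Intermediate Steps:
$1096 \cdot 9 \cdot 2 O{\left(\left(-3\right) \left(-4\right),\left(-4\right) \left(-5\right) - 5 \right)} = 1096 \cdot 9 \cdot 2 \left(2 - -15\right) = 1096 \cdot 18 \left(2 + \left(20 - 5\right)\right) = 1096 \cdot 18 \left(2 + 15\right) = 1096 \cdot 18 \cdot 17 = 1096 \cdot 306 = 335376$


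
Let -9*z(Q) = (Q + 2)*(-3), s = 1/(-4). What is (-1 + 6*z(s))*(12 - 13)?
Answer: -5/2 ≈ -2.5000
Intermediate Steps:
s = -¼ ≈ -0.25000
z(Q) = ⅔ + Q/3 (z(Q) = -(Q + 2)*(-3)/9 = -(2 + Q)*(-3)/9 = -(-6 - 3*Q)/9 = ⅔ + Q/3)
(-1 + 6*z(s))*(12 - 13) = (-1 + 6*(⅔ + (⅓)*(-¼)))*(12 - 13) = (-1 + 6*(⅔ - 1/12))*(-1) = (-1 + 6*(7/12))*(-1) = (-1 + 7/2)*(-1) = (5/2)*(-1) = -5/2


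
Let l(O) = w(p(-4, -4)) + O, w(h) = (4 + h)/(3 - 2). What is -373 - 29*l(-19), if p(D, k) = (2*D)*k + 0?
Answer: -866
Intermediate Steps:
p(D, k) = 2*D*k (p(D, k) = 2*D*k + 0 = 2*D*k)
w(h) = 4 + h (w(h) = (4 + h)/1 = (4 + h)*1 = 4 + h)
l(O) = 36 + O (l(O) = (4 + 2*(-4)*(-4)) + O = (4 + 32) + O = 36 + O)
-373 - 29*l(-19) = -373 - 29*(36 - 19) = -373 - 29*17 = -373 - 493 = -866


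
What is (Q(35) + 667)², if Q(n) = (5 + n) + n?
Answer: 550564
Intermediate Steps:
Q(n) = 5 + 2*n
(Q(35) + 667)² = ((5 + 2*35) + 667)² = ((5 + 70) + 667)² = (75 + 667)² = 742² = 550564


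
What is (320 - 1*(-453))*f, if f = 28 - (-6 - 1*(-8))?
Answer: 20098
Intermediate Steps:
f = 26 (f = 28 - (-6 + 8) = 28 - 1*2 = 28 - 2 = 26)
(320 - 1*(-453))*f = (320 - 1*(-453))*26 = (320 + 453)*26 = 773*26 = 20098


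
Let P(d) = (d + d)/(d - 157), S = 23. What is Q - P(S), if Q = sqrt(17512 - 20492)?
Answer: 23/67 + 2*I*sqrt(745) ≈ 0.34328 + 54.589*I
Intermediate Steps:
P(d) = 2*d/(-157 + d) (P(d) = (2*d)/(-157 + d) = 2*d/(-157 + d))
Q = 2*I*sqrt(745) (Q = sqrt(-2980) = 2*I*sqrt(745) ≈ 54.589*I)
Q - P(S) = 2*I*sqrt(745) - 2*23/(-157 + 23) = 2*I*sqrt(745) - 2*23/(-134) = 2*I*sqrt(745) - 2*23*(-1)/134 = 2*I*sqrt(745) - 1*(-23/67) = 2*I*sqrt(745) + 23/67 = 23/67 + 2*I*sqrt(745)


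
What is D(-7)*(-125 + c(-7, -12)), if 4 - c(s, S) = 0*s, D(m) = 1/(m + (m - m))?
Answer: 121/7 ≈ 17.286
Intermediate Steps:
D(m) = 1/m (D(m) = 1/(m + 0) = 1/m)
c(s, S) = 4 (c(s, S) = 4 - 0*s = 4 - 1*0 = 4 + 0 = 4)
D(-7)*(-125 + c(-7, -12)) = (-125 + 4)/(-7) = -⅐*(-121) = 121/7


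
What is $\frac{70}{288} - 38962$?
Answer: $- \frac{5610493}{144} \approx -38962.0$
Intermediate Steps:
$\frac{70}{288} - 38962 = 70 \cdot \frac{1}{288} - 38962 = \frac{35}{144} - 38962 = - \frac{5610493}{144}$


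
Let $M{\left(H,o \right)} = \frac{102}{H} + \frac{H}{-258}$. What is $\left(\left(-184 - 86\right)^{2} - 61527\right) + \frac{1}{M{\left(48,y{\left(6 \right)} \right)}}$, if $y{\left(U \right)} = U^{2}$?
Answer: $\frac{7586135}{667} \approx 11374.0$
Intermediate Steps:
$M{\left(H,o \right)} = \frac{102}{H} - \frac{H}{258}$ ($M{\left(H,o \right)} = \frac{102}{H} + H \left(- \frac{1}{258}\right) = \frac{102}{H} - \frac{H}{258}$)
$\left(\left(-184 - 86\right)^{2} - 61527\right) + \frac{1}{M{\left(48,y{\left(6 \right)} \right)}} = \left(\left(-184 - 86\right)^{2} - 61527\right) + \frac{1}{\frac{102}{48} - \frac{8}{43}} = \left(\left(-270\right)^{2} - 61527\right) + \frac{1}{102 \cdot \frac{1}{48} - \frac{8}{43}} = \left(72900 - 61527\right) + \frac{1}{\frac{17}{8} - \frac{8}{43}} = 11373 + \frac{1}{\frac{667}{344}} = 11373 + \frac{344}{667} = \frac{7586135}{667}$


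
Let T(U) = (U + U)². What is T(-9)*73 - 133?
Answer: 23519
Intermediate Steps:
T(U) = 4*U² (T(U) = (2*U)² = 4*U²)
T(-9)*73 - 133 = (4*(-9)²)*73 - 133 = (4*81)*73 - 133 = 324*73 - 133 = 23652 - 133 = 23519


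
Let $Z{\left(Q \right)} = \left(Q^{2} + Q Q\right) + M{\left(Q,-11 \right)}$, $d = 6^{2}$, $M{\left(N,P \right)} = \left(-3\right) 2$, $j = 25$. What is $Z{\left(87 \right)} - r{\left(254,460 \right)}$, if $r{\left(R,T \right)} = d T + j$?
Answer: $-1453$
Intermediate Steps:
$M{\left(N,P \right)} = -6$
$d = 36$
$r{\left(R,T \right)} = 25 + 36 T$ ($r{\left(R,T \right)} = 36 T + 25 = 25 + 36 T$)
$Z{\left(Q \right)} = -6 + 2 Q^{2}$ ($Z{\left(Q \right)} = \left(Q^{2} + Q Q\right) - 6 = \left(Q^{2} + Q^{2}\right) - 6 = 2 Q^{2} - 6 = -6 + 2 Q^{2}$)
$Z{\left(87 \right)} - r{\left(254,460 \right)} = \left(-6 + 2 \cdot 87^{2}\right) - \left(25 + 36 \cdot 460\right) = \left(-6 + 2 \cdot 7569\right) - \left(25 + 16560\right) = \left(-6 + 15138\right) - 16585 = 15132 - 16585 = -1453$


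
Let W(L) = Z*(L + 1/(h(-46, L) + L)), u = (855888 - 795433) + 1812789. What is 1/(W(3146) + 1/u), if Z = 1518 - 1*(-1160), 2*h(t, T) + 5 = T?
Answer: 17670310652/148872165232476473 ≈ 1.1869e-7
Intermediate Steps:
u = 1873244 (u = 60455 + 1812789 = 1873244)
h(t, T) = -5/2 + T/2
Z = 2678 (Z = 1518 + 1160 = 2678)
W(L) = 2678*L + 2678/(-5/2 + 3*L/2) (W(L) = 2678*(L + 1/((-5/2 + L/2) + L)) = 2678*(L + 1/(-5/2 + 3*L/2)) = 2678*L + 2678/(-5/2 + 3*L/2))
1/(W(3146) + 1/u) = 1/(2678*(2 - 5*3146 + 3*3146²)/(-5 + 3*3146) + 1/1873244) = 1/(2678*(2 - 15730 + 3*9897316)/(-5 + 9438) + 1/1873244) = 1/(2678*(2 - 15730 + 29691948)/9433 + 1/1873244) = 1/(2678*(1/9433)*29676220 + 1/1873244) = 1/(79472917160/9433 + 1/1873244) = 1/(148872165232476473/17670310652) = 17670310652/148872165232476473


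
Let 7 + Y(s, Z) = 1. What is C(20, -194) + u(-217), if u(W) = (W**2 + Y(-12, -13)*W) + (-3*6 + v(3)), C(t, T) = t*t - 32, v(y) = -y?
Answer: 48738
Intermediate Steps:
C(t, T) = -32 + t**2 (C(t, T) = t**2 - 32 = -32 + t**2)
Y(s, Z) = -6 (Y(s, Z) = -7 + 1 = -6)
u(W) = -21 + W**2 - 6*W (u(W) = (W**2 - 6*W) + (-3*6 - 1*3) = (W**2 - 6*W) + (-18 - 3) = (W**2 - 6*W) - 21 = -21 + W**2 - 6*W)
C(20, -194) + u(-217) = (-32 + 20**2) + (-21 + (-217)**2 - 6*(-217)) = (-32 + 400) + (-21 + 47089 + 1302) = 368 + 48370 = 48738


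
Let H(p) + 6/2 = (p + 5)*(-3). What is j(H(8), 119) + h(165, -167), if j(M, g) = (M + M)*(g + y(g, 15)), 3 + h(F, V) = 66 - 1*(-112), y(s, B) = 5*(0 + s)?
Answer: -59801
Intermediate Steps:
y(s, B) = 5*s
H(p) = -18 - 3*p (H(p) = -3 + (p + 5)*(-3) = -3 + (5 + p)*(-3) = -3 + (-15 - 3*p) = -18 - 3*p)
h(F, V) = 175 (h(F, V) = -3 + (66 - 1*(-112)) = -3 + (66 + 112) = -3 + 178 = 175)
j(M, g) = 12*M*g (j(M, g) = (M + M)*(g + 5*g) = (2*M)*(6*g) = 12*M*g)
j(H(8), 119) + h(165, -167) = 12*(-18 - 3*8)*119 + 175 = 12*(-18 - 24)*119 + 175 = 12*(-42)*119 + 175 = -59976 + 175 = -59801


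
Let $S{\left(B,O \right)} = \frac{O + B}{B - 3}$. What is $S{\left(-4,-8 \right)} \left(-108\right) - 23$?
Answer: $- \frac{1457}{7} \approx -208.14$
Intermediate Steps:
$S{\left(B,O \right)} = \frac{B + O}{-3 + B}$
$S{\left(-4,-8 \right)} \left(-108\right) - 23 = \frac{-4 - 8}{-3 - 4} \left(-108\right) - 23 = \frac{1}{-7} \left(-12\right) \left(-108\right) - 23 = \left(- \frac{1}{7}\right) \left(-12\right) \left(-108\right) - 23 = \frac{12}{7} \left(-108\right) - 23 = - \frac{1296}{7} - 23 = - \frac{1457}{7}$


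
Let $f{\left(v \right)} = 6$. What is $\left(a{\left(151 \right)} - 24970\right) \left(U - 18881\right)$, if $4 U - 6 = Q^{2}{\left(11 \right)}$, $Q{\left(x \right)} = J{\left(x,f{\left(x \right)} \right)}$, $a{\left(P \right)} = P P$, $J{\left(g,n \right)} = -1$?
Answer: $\frac{163796373}{4} \approx 4.0949 \cdot 10^{7}$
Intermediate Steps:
$a{\left(P \right)} = P^{2}$
$Q{\left(x \right)} = -1$
$U = \frac{7}{4}$ ($U = \frac{3}{2} + \frac{\left(-1\right)^{2}}{4} = \frac{3}{2} + \frac{1}{4} \cdot 1 = \frac{3}{2} + \frac{1}{4} = \frac{7}{4} \approx 1.75$)
$\left(a{\left(151 \right)} - 24970\right) \left(U - 18881\right) = \left(151^{2} - 24970\right) \left(\frac{7}{4} - 18881\right) = \left(22801 - 24970\right) \left(- \frac{75517}{4}\right) = \left(-2169\right) \left(- \frac{75517}{4}\right) = \frac{163796373}{4}$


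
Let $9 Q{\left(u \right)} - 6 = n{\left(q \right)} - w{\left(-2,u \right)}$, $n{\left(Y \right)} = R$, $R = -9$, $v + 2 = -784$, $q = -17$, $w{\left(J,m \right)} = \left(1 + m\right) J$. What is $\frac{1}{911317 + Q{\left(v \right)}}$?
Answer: $\frac{9}{8200280} \approx 1.0975 \cdot 10^{-6}$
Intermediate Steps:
$w{\left(J,m \right)} = J \left(1 + m\right)$
$v = -786$ ($v = -2 - 784 = -786$)
$n{\left(Y \right)} = -9$
$Q{\left(u \right)} = - \frac{1}{9} + \frac{2 u}{9}$ ($Q{\left(u \right)} = \frac{2}{3} + \frac{-9 - - 2 \left(1 + u\right)}{9} = \frac{2}{3} + \frac{-9 - \left(-2 - 2 u\right)}{9} = \frac{2}{3} + \frac{-9 + \left(2 + 2 u\right)}{9} = \frac{2}{3} + \frac{-7 + 2 u}{9} = \frac{2}{3} + \left(- \frac{7}{9} + \frac{2 u}{9}\right) = - \frac{1}{9} + \frac{2 u}{9}$)
$\frac{1}{911317 + Q{\left(v \right)}} = \frac{1}{911317 + \left(- \frac{1}{9} + \frac{2}{9} \left(-786\right)\right)} = \frac{1}{911317 - \frac{1573}{9}} = \frac{1}{\frac{8200280}{9}} = \frac{9}{8200280}$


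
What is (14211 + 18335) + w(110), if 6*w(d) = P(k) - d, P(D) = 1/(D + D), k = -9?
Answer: 3512987/108 ≈ 32528.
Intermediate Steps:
P(D) = 1/(2*D)
w(d) = -1/108 - d/6 (w(d) = ((½)/(-9) - d)/6 = ((½)*(-⅑) - d)/6 = (-1/18 - d)/6 = -1/108 - d/6)
(14211 + 18335) + w(110) = (14211 + 18335) + (-1/108 - ⅙*110) = 32546 + (-1/108 - 55/3) = 32546 - 1981/108 = 3512987/108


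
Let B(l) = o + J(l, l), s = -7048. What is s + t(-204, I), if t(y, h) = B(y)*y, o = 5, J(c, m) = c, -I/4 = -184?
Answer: 33548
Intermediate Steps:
I = 736 (I = -4*(-184) = 736)
B(l) = 5 + l
t(y, h) = y*(5 + y) (t(y, h) = (5 + y)*y = y*(5 + y))
s + t(-204, I) = -7048 - 204*(5 - 204) = -7048 - 204*(-199) = -7048 + 40596 = 33548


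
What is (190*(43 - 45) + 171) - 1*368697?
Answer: -368906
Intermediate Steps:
(190*(43 - 45) + 171) - 1*368697 = (190*(-2) + 171) - 368697 = (-380 + 171) - 368697 = -209 - 368697 = -368906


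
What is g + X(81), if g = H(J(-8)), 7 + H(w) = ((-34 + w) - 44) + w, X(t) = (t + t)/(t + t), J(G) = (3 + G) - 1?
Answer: -96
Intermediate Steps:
J(G) = 2 + G
X(t) = 1 (X(t) = (2*t)/((2*t)) = (2*t)*(1/(2*t)) = 1)
H(w) = -85 + 2*w (H(w) = -7 + (((-34 + w) - 44) + w) = -7 + ((-78 + w) + w) = -7 + (-78 + 2*w) = -85 + 2*w)
g = -97 (g = -85 + 2*(2 - 8) = -85 + 2*(-6) = -85 - 12 = -97)
g + X(81) = -97 + 1 = -96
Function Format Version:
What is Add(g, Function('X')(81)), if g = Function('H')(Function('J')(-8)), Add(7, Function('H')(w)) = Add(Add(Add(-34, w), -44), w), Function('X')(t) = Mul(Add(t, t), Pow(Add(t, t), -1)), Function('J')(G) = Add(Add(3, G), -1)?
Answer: -96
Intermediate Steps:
Function('J')(G) = Add(2, G)
Function('X')(t) = 1 (Function('X')(t) = Mul(Mul(2, t), Pow(Mul(2, t), -1)) = Mul(Mul(2, t), Mul(Rational(1, 2), Pow(t, -1))) = 1)
Function('H')(w) = Add(-85, Mul(2, w)) (Function('H')(w) = Add(-7, Add(Add(Add(-34, w), -44), w)) = Add(-7, Add(Add(-78, w), w)) = Add(-7, Add(-78, Mul(2, w))) = Add(-85, Mul(2, w)))
g = -97 (g = Add(-85, Mul(2, Add(2, -8))) = Add(-85, Mul(2, -6)) = Add(-85, -12) = -97)
Add(g, Function('X')(81)) = Add(-97, 1) = -96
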